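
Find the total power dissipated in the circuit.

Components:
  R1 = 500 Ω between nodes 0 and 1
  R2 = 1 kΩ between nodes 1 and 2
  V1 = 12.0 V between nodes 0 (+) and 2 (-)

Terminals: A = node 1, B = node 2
Nodal analysis, taking node 2 as the 0 V reference.
Source V1 fixes V_0 = 12 V.
KCL at each unknown node (sum of currents leaving = 0; resistances in Ω):
  Node 1: (V_1 - 12)/500 + (V_1 - 0)/1000 = 0
Collecting terms: 0.003 × V_1 = 0.024  =>  V_1 = 8 V
Power in each resistor, P = (ΔV)²/R:
  P_R1 = (12 - 8)²/500 = 0.032 W
  P_R2 = (8 - 0)²/1000 = 0.064 W
P_total = P_R1 + P_R2 = 0.096 W

Final answer: 0.096 W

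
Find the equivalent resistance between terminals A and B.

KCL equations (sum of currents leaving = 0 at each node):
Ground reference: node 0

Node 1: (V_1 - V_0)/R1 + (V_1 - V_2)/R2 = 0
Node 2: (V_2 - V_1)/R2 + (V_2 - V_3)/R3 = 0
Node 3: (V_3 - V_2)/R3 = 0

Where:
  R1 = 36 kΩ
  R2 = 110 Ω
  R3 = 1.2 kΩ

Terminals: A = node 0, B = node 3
Reduce the network between node 0 (A) and node 3 (B) by series/parallel combination:
  Rs1 = R1 + R2 (series, joined only at node 1) = 36000 + 110 = 36110 Ω
  Rs2 = R3 + Rs1 (series, joined only at node 2) = 1200 + 36110 = 37310 Ω
R_eq = 37.31 kΩ

Final answer: 37.31 kΩ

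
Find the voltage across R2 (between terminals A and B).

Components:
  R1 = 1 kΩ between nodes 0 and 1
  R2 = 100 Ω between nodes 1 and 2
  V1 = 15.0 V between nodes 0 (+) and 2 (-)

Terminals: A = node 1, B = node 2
R1 and R2 are in series across V1 (node 0 → node 1 → node 2), and the output A–B is taken across R2, so this is a voltage divider.
Series current: I = V1/(R1 + R2) = 15/(1000 + 100) = 15/1100 = 0.01364 A
V_R2 = I × R2 = V1 × R2/(R1 + R2) = 15 × 100/1100 = 1.364 V

Final answer: 1.364 V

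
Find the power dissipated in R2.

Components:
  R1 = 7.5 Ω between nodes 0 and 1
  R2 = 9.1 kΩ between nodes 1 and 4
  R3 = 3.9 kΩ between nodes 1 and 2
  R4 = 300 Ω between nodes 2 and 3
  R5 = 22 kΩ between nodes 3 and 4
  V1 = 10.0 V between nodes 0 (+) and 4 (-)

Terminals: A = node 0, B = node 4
Nodal analysis, taking node 4 as the 0 V reference.
Source V1 fixes V_0 = 10 V.
KCL at each unknown node (sum of currents leaving = 0; resistances in Ω):
  Node 1: (V_1 - 10)/7.5 + (V_1 - 0)/9100 + (V_1 - V_2)/3900 = 0
  Node 2: (V_2 - V_1)/3900 + (V_2 - V_3)/300 = 0
  Node 3: (V_3 - V_2)/300 + (V_3 - 0)/22000 = 0
Collecting terms (coefficients in siemens):
  0.1337·V_1 - 0.0002564·V_2 = 1.333
  0.00359·V_2 - 0.0002564·V_1 - 0.003333·V_3 = 0
  0.003379·V_3 - 0.003333·V_2 = 0
Solving these 3 simultaneous equations (Gaussian elimination) gives:
  V_1 = 9.989 V, V_2 = 8.502 V, V_3 = 8.388 V
I_R2 = (V_1 - V_4)/R2 = (9.989 - 0)/9100 = 0.001098 A
P_R2 = I_R2² × R2 = (0.001098)² × 9100 = 0.01096 W

Final answer: 0.01096 W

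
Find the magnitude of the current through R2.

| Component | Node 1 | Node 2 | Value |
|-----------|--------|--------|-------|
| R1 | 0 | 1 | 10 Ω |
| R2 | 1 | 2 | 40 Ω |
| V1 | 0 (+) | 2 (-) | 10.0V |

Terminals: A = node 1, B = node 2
Nodal analysis, taking node 2 as the 0 V reference.
Source V1 fixes V_0 = 10 V.
KCL at each unknown node (sum of currents leaving = 0; resistances in Ω):
  Node 1: (V_1 - 10)/10 + (V_1 - 0)/40 = 0
Collecting terms: 0.125 × V_1 = 1  =>  V_1 = 8 V
I_R2 = (V_1 - V_2)/R2 = (8 - 0)/40 = 0.2 A
|I_R2| = 0.2 A

Final answer: |I_R2| = 0.2 A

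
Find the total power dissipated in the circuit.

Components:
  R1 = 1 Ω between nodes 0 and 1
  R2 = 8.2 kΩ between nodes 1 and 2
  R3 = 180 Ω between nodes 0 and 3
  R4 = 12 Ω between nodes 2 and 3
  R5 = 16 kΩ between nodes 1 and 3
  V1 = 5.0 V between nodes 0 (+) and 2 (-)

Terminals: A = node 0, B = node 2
Nodal analysis, taking node 2 as the 0 V reference.
Source V1 fixes V_0 = 5 V.
KCL at each unknown node (sum of currents leaving = 0; resistances in Ω):
  Node 1: (V_1 - 5)/1 + (V_1 - 0)/8200 + (V_1 - V_3)/16000 = 0
  Node 3: (V_3 - 5)/180 + (V_3 - 0)/12 + (V_3 - V_1)/16000 = 0
Collecting terms (coefficients in siemens):
  1·V_1 - 0.0000625·V_3 = 5
  0.08895·V_3 - 0.0000625·V_1 = 0.02778
Determinant D = (1)(0.08895) - (-0.0000625)(-0.0000625) = 0.08897
V_1 = [(5)(0.08895) - (-0.0000625)(0.02778)]/D = 4.999 V
V_3 = [(1)(0.02778) - (5)(-0.0000625)]/D = 0.3158 V
Power in each resistor, P = (ΔV)²/R:
  P_R1 = (5 - 4.999)²/1 = 0.0000008142 W
  P_R2 = (4.999 - 0)²/8200 = 0.003048 W
  P_R3 = (5 - 0.3158)²/180 = 0.1219 W
  P_R4 = (0 - 0.3158)²/12 = 0.00831 W
  P_R5 = (4.999 - 0.3158)²/16000 = 0.001371 W
P_total = P_R1 + P_R2 + P_R3 + P_R4 + P_R5 = 0.1346 W

Final answer: 0.1346 W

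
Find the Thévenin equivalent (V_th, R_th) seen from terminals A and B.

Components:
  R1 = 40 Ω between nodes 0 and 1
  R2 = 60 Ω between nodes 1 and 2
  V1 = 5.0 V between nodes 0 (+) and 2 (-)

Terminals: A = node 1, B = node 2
Step 1 — V_th is the open-circuit voltage V_A - V_B (nothing connected across the terminals).
Nodal analysis, taking node 2 as the 0 V reference.
Source V1 fixes V_0 = 5 V.
KCL at each unknown node (sum of currents leaving = 0; resistances in Ω):
  Node 1: (V_1 - 5)/40 + (V_1 - 0)/60 = 0
Collecting terms: 0.04167 × V_1 = 0.125  =>  V_1 = 3 V
V_th = V_1 - V_2 = 3 - 0 = 3 V
Step 2 — R_th: zero the source — replace V1 by a short circuit (node 2 merges into node 0) — and find the resistance seen between A (node 1) and B (node 0).
Reduce the network between node 1 (A) and node 0 (B) by series/parallel combination:
  Rp1 = R1 ‖ R2 (parallel, both between nodes 0 and 1) = 1/(1/40 + 1/60) = 24 Ω
R_th = 24 Ω

Final answer: V_th = 3 V, R_th = 24 Ω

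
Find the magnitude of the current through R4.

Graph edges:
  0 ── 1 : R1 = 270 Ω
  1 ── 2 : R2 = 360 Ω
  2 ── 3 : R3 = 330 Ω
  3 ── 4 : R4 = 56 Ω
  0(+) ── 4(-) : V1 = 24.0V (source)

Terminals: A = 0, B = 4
Nodal analysis, taking node 4 as the 0 V reference.
Source V1 fixes V_0 = 24 V.
KCL at each unknown node (sum of currents leaving = 0; resistances in Ω):
  Node 1: (V_1 - 24)/270 + (V_1 - V_2)/360 = 0
  Node 2: (V_2 - V_1)/360 + (V_2 - V_3)/330 = 0
  Node 3: (V_3 - V_2)/330 + (V_3 - 0)/56 = 0
Collecting terms (coefficients in siemens):
  0.006481·V_1 - 0.002778·V_2 = 0.08889
  0.005808·V_2 - 0.002778·V_1 - 0.00303·V_3 = 0
  0.02089·V_3 - 0.00303·V_2 = 0
Solving these 3 simultaneous equations (Gaussian elimination) gives:
  V_1 = 17.62 V, V_2 = 9.118 V, V_3 = 1.323 V
I_R4 = (V_3 - V_4)/R4 = (1.323 - 0)/56 = 0.02362 A
|I_R4| = 0.02362 A

Final answer: |I_R4| = 0.02362 A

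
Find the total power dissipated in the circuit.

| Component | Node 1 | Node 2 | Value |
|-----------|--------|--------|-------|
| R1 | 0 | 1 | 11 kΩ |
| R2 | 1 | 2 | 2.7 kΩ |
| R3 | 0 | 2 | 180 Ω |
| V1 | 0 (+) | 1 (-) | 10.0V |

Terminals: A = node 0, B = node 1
Nodal analysis, taking node 1 as the 0 V reference.
Source V1 fixes V_0 = 10 V.
KCL at each unknown node (sum of currents leaving = 0; resistances in Ω):
  Node 2: (V_2 - 0)/2700 + (V_2 - 10)/180 = 0
Collecting terms: 0.005926 × V_2 = 0.05556  =>  V_2 = 9.375 V
Power in each resistor, P = (ΔV)²/R:
  P_R1 = (10 - 0)²/11000 = 0.009091 W
  P_R2 = (0 - 9.375)²/2700 = 0.03255 W
  P_R3 = (10 - 9.375)²/180 = 0.00217 W
P_total = P_R1 + P_R2 + P_R3 = 0.04381 W

Final answer: 0.04381 W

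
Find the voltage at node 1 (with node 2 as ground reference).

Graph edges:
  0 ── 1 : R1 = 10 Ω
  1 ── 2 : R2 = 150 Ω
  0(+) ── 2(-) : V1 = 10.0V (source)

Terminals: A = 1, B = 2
Nodal analysis, taking node 2 as the 0 V reference.
Source V1 fixes V_0 = 10 V.
KCL at each unknown node (sum of currents leaving = 0; resistances in Ω):
  Node 1: (V_1 - 10)/10 + (V_1 - 0)/150 = 0
Collecting terms: 0.1067 × V_1 = 1  =>  V_1 = 9.375 V
The requested potential is V_1 = 9.375 V.

Final answer: V_1 = 9.375 V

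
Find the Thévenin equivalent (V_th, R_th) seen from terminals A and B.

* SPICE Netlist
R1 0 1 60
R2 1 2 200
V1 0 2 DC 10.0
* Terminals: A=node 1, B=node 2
Step 1 — V_th is the open-circuit voltage V_A - V_B (nothing connected across the terminals).
Nodal analysis, taking node 2 as the 0 V reference.
Source V1 fixes V_0 = 10 V.
KCL at each unknown node (sum of currents leaving = 0; resistances in Ω):
  Node 1: (V_1 - 10)/60 + (V_1 - 0)/200 = 0
Collecting terms: 0.02167 × V_1 = 0.1667  =>  V_1 = 7.692 V
V_th = V_1 - V_2 = 7.692 - 0 = 7.692 V
Step 2 — R_th: zero the source — replace V1 by a short circuit (node 2 merges into node 0) — and find the resistance seen between A (node 1) and B (node 0).
Reduce the network between node 1 (A) and node 0 (B) by series/parallel combination:
  Rp1 = R1 ‖ R2 (parallel, both between nodes 0 and 1) = 1/(1/60 + 1/200) = 46.15 Ω
R_th = 46.15 Ω

Final answer: V_th = 7.692 V, R_th = 46.15 Ω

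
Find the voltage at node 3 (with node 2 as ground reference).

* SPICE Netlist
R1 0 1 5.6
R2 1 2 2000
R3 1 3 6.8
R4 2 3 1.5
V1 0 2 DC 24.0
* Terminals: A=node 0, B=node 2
Nodal analysis, taking node 2 as the 0 V reference.
Source V1 fixes V_0 = 24 V.
KCL at each unknown node (sum of currents leaving = 0; resistances in Ω):
  Node 1: (V_1 - 24)/5.6 + (V_1 - 0)/2000 + (V_1 - V_3)/6.8 = 0
  Node 3: (V_3 - V_1)/6.8 + (V_3 - 0)/1.5 = 0
Collecting terms (coefficients in siemens):
  0.3261·V_1 - 0.1471·V_3 = 4.286
  0.8137·V_3 - 0.1471·V_1 = 0
Determinant D = (0.3261)(0.8137) - (-0.1471)(-0.1471) = 0.2438
V_1 = [(4.286)(0.8137) - (-0.1471)(0)]/D = 14.31 V
V_3 = [(0.3261)(0) - (4.286)(-0.1471)]/D = 2.586 V
The requested potential is V_3 = 2.586 V.

Final answer: V_3 = 2.586 V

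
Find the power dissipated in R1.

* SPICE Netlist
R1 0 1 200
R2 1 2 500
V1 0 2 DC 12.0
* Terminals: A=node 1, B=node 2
Nodal analysis, taking node 2 as the 0 V reference.
Source V1 fixes V_0 = 12 V.
KCL at each unknown node (sum of currents leaving = 0; resistances in Ω):
  Node 1: (V_1 - 12)/200 + (V_1 - 0)/500 = 0
Collecting terms: 0.007 × V_1 = 0.06  =>  V_1 = 8.571 V
I_R1 = (V_0 - V_1)/R1 = (12 - 8.571)/200 = 0.01714 A
P_R1 = I_R1² × R1 = (0.01714)² × 200 = 0.05878 W

Final answer: 0.05878 W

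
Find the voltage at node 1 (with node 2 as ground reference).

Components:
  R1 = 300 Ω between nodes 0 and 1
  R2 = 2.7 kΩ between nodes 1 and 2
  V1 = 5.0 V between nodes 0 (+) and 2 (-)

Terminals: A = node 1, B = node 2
Nodal analysis, taking node 2 as the 0 V reference.
Source V1 fixes V_0 = 5 V.
KCL at each unknown node (sum of currents leaving = 0; resistances in Ω):
  Node 1: (V_1 - 5)/300 + (V_1 - 0)/2700 = 0
Collecting terms: 0.003704 × V_1 = 0.01667  =>  V_1 = 4.5 V
The requested potential is V_1 = 4.5 V.

Final answer: V_1 = 4.5 V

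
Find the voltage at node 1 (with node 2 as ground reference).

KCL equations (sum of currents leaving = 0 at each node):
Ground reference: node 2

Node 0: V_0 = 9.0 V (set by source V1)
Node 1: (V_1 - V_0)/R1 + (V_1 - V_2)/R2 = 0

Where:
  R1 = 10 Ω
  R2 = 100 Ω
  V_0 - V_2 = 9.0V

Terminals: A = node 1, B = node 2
Nodal analysis, taking node 2 as the 0 V reference.
Source V1 fixes V_0 = 9 V.
KCL at each unknown node (sum of currents leaving = 0; resistances in Ω):
  Node 1: (V_1 - 9)/10 + (V_1 - 0)/100 = 0
Collecting terms: 0.11 × V_1 = 0.9  =>  V_1 = 8.182 V
The requested potential is V_1 = 8.182 V.

Final answer: V_1 = 8.182 V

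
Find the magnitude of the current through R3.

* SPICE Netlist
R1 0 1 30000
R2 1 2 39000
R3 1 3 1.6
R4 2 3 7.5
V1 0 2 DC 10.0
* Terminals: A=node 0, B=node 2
Nodal analysis, taking node 2 as the 0 V reference.
Source V1 fixes V_0 = 10 V.
KCL at each unknown node (sum of currents leaving = 0; resistances in Ω):
  Node 1: (V_1 - 10)/30000 + (V_1 - 0)/39000 + (V_1 - V_3)/1.6 = 0
  Node 3: (V_3 - V_1)/1.6 + (V_3 - 0)/7.5 = 0
Collecting terms (coefficients in siemens):
  0.6251·V_1 - 0.625·V_3 = 0.0003333
  0.7583·V_3 - 0.625·V_1 = 0
Determinant D = (0.6251)(0.7583) - (-0.625)(-0.625) = 0.08338
V_1 = [(0.0003333)(0.7583) - (-0.625)(0)]/D = 0.003032 V
V_3 = [(0.6251)(0) - (0.0003333)(-0.625)]/D = 0.002499 V
I_R3 = (V_1 - V_3)/R3 = (0.003032 - 0.002499)/1.6 = 0.0003332 A
|I_R3| = 0.0003332 A

Final answer: |I_R3| = 0.0003332 A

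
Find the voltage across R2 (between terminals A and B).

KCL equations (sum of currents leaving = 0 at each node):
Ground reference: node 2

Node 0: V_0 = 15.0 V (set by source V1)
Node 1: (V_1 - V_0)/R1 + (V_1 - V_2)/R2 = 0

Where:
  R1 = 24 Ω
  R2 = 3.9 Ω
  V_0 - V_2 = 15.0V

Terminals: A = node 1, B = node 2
R1 and R2 are in series across V1 (node 0 → node 1 → node 2), and the output A–B is taken across R2, so this is a voltage divider.
Series current: I = V1/(R1 + R2) = 15/(24 + 3.9) = 15/27.9 = 0.5376 A
V_R2 = I × R2 = V1 × R2/(R1 + R2) = 15 × 3.9/27.9 = 2.097 V

Final answer: 2.097 V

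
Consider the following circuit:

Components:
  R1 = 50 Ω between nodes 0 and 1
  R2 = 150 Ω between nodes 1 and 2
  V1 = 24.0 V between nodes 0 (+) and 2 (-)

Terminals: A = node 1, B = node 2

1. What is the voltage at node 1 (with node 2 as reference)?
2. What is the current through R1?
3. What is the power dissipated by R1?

Nodal analysis, taking node 2 as the 0 V reference.
Source V1 fixes V_0 = 24 V.
KCL at each unknown node (sum of currents leaving = 0; resistances in Ω):
  Node 1: (V_1 - 24)/50 + (V_1 - 0)/150 = 0
Collecting terms: 0.02667 × V_1 = 0.48  =>  V_1 = 18 V
Part 1:
  Read off the nodal solution: V_1 = 18 V
Part 2:
  I_R1 = (V_0 - V_1)/R1 = (24 - 18)/50 = 0.12 A
  Magnitude: I_R1 = 0.12 A
Part 3:
  I_R1 = (V_0 - V_1)/R1 = (24 - 18)/50 = 0.12 A
  P_R1 = I_R1² × R1 = (0.12)² × 50 = 0.72 W

Final answers:
1. V_1 = 18 V
2. I_R1 = 0.12 A
3. P_R1 = 0.72 W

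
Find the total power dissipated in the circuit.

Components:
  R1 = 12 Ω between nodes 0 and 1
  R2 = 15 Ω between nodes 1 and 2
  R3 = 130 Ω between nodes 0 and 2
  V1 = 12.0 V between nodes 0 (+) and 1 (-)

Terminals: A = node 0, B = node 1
Nodal analysis, taking node 1 as the 0 V reference.
Source V1 fixes V_0 = 12 V.
KCL at each unknown node (sum of currents leaving = 0; resistances in Ω):
  Node 2: (V_2 - 0)/15 + (V_2 - 12)/130 = 0
Collecting terms: 0.07436 × V_2 = 0.09231  =>  V_2 = 1.241 V
Power in each resistor, P = (ΔV)²/R:
  P_R1 = (12 - 0)²/12 = 12 W
  P_R2 = (0 - 1.241)²/15 = 0.1027 W
  P_R3 = (12 - 1.241)²/130 = 0.8904 W
P_total = P_R1 + P_R2 + P_R3 = 12.99 W

Final answer: 12.99 W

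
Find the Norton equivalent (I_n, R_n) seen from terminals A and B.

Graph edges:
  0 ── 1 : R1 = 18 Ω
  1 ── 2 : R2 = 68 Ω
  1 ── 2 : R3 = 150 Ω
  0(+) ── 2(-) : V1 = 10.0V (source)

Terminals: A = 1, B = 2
Find the Thévenin equivalent first; then I_n = V_th/R_th and R_n = R_th.
Step 1 — V_th is the open-circuit voltage V_A - V_B (nothing connected across the terminals).
Nodal analysis, taking node 2 as the 0 V reference.
Source V1 fixes V_0 = 10 V.
KCL at each unknown node (sum of currents leaving = 0; resistances in Ω):
  Node 1: (V_1 - 10)/18 + (V_1 - 0)/68 + (V_1 - 0)/150 = 0
Collecting terms: 0.07693 × V_1 = 0.5556  =>  V_1 = 7.222 V
V_th = V_1 - V_2 = 7.222 - 0 = 7.222 V
Step 2 — R_th: zero the source — replace V1 by a short circuit (node 2 merges into node 0) — and find the resistance seen between A (node 1) and B (node 0).
Reduce the network between node 1 (A) and node 0 (B) by series/parallel combination:
  Rp1 = R1 ‖ R2 ‖ R3 (parallel, all between nodes 0 and 1) = 1/(1/18 + 1/68 + 1/150) = 13 Ω
R_th = 13 Ω
I_n = V_th/R_th = 7.222/13 = 0.5556 A, and R_n = R_th = 13 Ω

Final answer: I_n = 0.5556 A, R_n = 13 Ω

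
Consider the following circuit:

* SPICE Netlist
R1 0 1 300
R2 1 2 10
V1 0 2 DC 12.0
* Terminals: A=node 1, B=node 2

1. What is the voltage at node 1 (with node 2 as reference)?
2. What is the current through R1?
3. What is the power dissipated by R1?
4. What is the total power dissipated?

Nodal analysis, taking node 2 as the 0 V reference.
Source V1 fixes V_0 = 12 V.
KCL at each unknown node (sum of currents leaving = 0; resistances in Ω):
  Node 1: (V_1 - 12)/300 + (V_1 - 0)/10 = 0
Collecting terms: 0.1033 × V_1 = 0.04  =>  V_1 = 0.3871 V
Part 1:
  Read off the nodal solution: V_1 = 0.3871 V
Part 2:
  I_R1 = (V_0 - V_1)/R1 = (12 - 0.3871)/300 = 0.03871 A
  Magnitude: I_R1 = 0.03871 A
Part 3:
  I_R1 = (V_0 - V_1)/R1 = (12 - 0.3871)/300 = 0.03871 A
  P_R1 = I_R1² × R1 = (0.03871)² × 300 = 0.4495 W
Part 4:
  Power in each resistor, P = (ΔV)²/R:
    P_R1 = (12 - 0.3871)²/300 = 0.4495 W
    P_R2 = (0.3871 - 0)²/10 = 0.01498 W
  P_total = P_R1 + P_R2 = 0.4645 W

Final answers:
1. V_1 = 0.3871 V
2. I_R1 = 0.03871 A
3. P_R1 = 0.4495 W
4. P_total = 0.4645 W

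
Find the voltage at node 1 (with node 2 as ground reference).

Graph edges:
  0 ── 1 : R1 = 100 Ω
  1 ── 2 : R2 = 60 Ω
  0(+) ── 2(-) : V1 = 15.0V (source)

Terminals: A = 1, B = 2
Nodal analysis, taking node 2 as the 0 V reference.
Source V1 fixes V_0 = 15 V.
KCL at each unknown node (sum of currents leaving = 0; resistances in Ω):
  Node 1: (V_1 - 15)/100 + (V_1 - 0)/60 = 0
Collecting terms: 0.02667 × V_1 = 0.15  =>  V_1 = 5.625 V
The requested potential is V_1 = 5.625 V.

Final answer: V_1 = 5.625 V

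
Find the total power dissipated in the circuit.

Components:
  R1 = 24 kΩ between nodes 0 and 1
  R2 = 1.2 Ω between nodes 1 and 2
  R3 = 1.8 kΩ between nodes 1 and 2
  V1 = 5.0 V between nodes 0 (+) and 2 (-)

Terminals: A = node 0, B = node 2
Nodal analysis, taking node 2 as the 0 V reference.
Source V1 fixes V_0 = 5 V.
KCL at each unknown node (sum of currents leaving = 0; resistances in Ω):
  Node 1: (V_1 - 5)/24000 + (V_1 - 0)/1.2 + (V_1 - 0)/1800 = 0
Collecting terms: 0.8339 × V_1 = 0.0002083  =>  V_1 = 0.0002498 V
Power in each resistor, P = (ΔV)²/R:
  P_R1 = (5 - 0.0002498)²/24000 = 0.001042 W
  P_R2 = (0.0002498 - 0)²/1.2 = 0.00000005201 W
  P_R3 = (0.0002498 - 0)²/1800 = 0.00000000003467 W
P_total = P_R1 + P_R2 + P_R3 = 0.001042 W

Final answer: 0.001042 W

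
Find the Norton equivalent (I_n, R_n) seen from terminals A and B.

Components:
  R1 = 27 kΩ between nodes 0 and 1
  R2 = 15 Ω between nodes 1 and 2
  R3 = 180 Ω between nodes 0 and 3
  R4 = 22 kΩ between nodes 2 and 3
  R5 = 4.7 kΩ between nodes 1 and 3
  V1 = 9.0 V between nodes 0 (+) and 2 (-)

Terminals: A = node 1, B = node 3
Find the Thévenin equivalent first; then I_n = V_th/R_th and R_n = R_th.
Step 1 — V_th is the open-circuit voltage V_A - V_B (nothing connected across the terminals).
Nodal analysis, taking node 2 as the 0 V reference.
Source V1 fixes V_0 = 9 V.
KCL at each unknown node (sum of currents leaving = 0; resistances in Ω):
  Node 1: (V_1 - 9)/27000 + (V_1 - 0)/15 + (V_1 - V_3)/4700 = 0
  Node 3: (V_3 - 9)/180 + (V_3 - 0)/22000 + (V_3 - V_1)/4700 = 0
Collecting terms (coefficients in siemens):
  0.06692·V_1 - 0.0002128·V_3 = 0.0003333
  0.005814·V_3 - 0.0002128·V_1 = 0.05
Determinant D = (0.06692)(0.005814) - (-0.0002128)(-0.0002128) = 0.000389
V_1 = [(0.0003333)(0.005814) - (-0.0002128)(0.05)]/D = 0.03233 V
V_3 = [(0.06692)(0.05) - (0.0003333)(-0.0002128)]/D = 8.601 V
V_th = V_1 - V_3 = 0.03233 - 8.601 = -8.569 V
Step 2 — R_th: zero the source — replace V1 by a short circuit (node 2 merges into node 0) — and find the resistance seen between A (node 1) and B (node 3).
Reduce the network between node 1 (A) and node 3 (B) by series/parallel combination:
  Rp1 = R1 ‖ R2 (parallel, both between nodes 0 and 1) = 1/(1/27000 + 1/15) = 14.99 Ω
  Rp2 = R3 ‖ R4 (parallel, both between nodes 0 and 3) = 1/(1/180 + 1/22000) = 178.5 Ω
  Rs1 = Rp1 + Rp2 (series, joined only at node 0) = 14.99 + 178.5 = 193.5 Ω
  Rp3 = R5 ‖ Rs1 (parallel, both between nodes 1 and 3) = 1/(1/4700 + 1/193.5) = 185.9 Ω
R_th = 185.9 Ω
I_n = V_th/R_th = -8.569/185.9 = -0.0461 A, and R_n = R_th = 185.9 Ω

Final answer: I_n = -0.0461 A, R_n = 185.9 Ω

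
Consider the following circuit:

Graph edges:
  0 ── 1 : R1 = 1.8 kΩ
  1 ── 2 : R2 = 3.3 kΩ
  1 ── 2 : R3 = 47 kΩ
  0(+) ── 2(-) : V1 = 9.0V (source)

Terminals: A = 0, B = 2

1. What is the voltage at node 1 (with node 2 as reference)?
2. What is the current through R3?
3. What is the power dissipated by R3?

Nodal analysis, taking node 2 as the 0 V reference.
Source V1 fixes V_0 = 9 V.
KCL at each unknown node (sum of currents leaving = 0; resistances in Ω):
  Node 1: (V_1 - 9)/1800 + (V_1 - 0)/3300 + (V_1 - 0)/47000 = 0
Collecting terms: 0.0008799 × V_1 = 0.005  =>  V_1 = 5.683 V
Part 1:
  Read off the nodal solution: V_1 = 5.683 V
Part 2:
  I_R3 = (V_1 - V_2)/R3 = (5.683 - 0)/47000 = 0.0001209 A
  Magnitude: I_R3 = 0.0001209 A
Part 3:
  I_R3 = (V_1 - V_2)/R3 = (5.683 - 0)/47000 = 0.0001209 A
  P_R3 = I_R3² × R3 = (0.0001209)² × 47000 = 0.0006871 W

Final answers:
1. V_1 = 5.683 V
2. I_R3 = 0.0001209 A
3. P_R3 = 0.0006871 W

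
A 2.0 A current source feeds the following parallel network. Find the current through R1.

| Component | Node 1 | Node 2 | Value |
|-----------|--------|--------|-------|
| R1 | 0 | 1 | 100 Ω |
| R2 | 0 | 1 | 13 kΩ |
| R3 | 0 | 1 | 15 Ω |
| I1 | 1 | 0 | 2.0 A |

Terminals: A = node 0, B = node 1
All resistors sit directly between nodes 0 and 1, so they are in parallel and share one voltage V; the full source current 2 A splits among them.
1/R_par = 1/100 + 1/13000 + 1/15 = 0.07674 S  =>  R_par = 13.03 Ω
V = I × R_par = 2 × 13.03 = 26.06 V
I_R1 = V/R1 = 26.06/100 = 0.2606 A

Final answer: 0.2606 A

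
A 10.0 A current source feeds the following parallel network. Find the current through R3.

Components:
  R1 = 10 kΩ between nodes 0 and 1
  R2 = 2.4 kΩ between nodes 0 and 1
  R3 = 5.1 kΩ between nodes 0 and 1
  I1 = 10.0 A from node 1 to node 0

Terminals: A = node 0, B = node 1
All resistors sit directly between nodes 0 and 1, so they are in parallel and share one voltage V; the full source current 10 A splits among them.
1/R_par = 1/10000 + 1/2400 + 1/5100 = 0.0007127 S  =>  R_par = 1403 Ω
V = I × R_par = 10 × 1403 = 14030 V
I_R3 = V/R3 = 14030/5100 = 2.751 A

Final answer: 2.751 A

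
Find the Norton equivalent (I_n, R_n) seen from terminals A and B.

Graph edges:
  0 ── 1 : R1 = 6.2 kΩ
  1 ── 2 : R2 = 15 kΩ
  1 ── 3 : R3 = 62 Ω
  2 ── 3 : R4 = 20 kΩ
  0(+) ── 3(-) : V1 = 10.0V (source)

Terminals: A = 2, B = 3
Find the Thévenin equivalent first; then I_n = V_th/R_th and R_n = R_th.
Step 1 — V_th is the open-circuit voltage V_A - V_B (nothing connected across the terminals).
Nodal analysis, taking node 3 as the 0 V reference.
Source V1 fixes V_0 = 10 V.
KCL at each unknown node (sum of currents leaving = 0; resistances in Ω):
  Node 1: (V_1 - 10)/6200 + (V_1 - V_2)/15000 + (V_1 - 0)/62 = 0
  Node 2: (V_2 - V_1)/15000 + (V_2 - 0)/20000 = 0
Collecting terms (coefficients in siemens):
  0.01636·V_1 - 0.00006667·V_2 = 0.001613
  0.0001167·V_2 - 0.00006667·V_1 = 0
Determinant D = (0.01636)(0.0001167) - (-0.00006667)(-0.00006667) = 0.000001904
V_1 = [(0.001613)(0.0001167) - (-0.00006667)(0)]/D = 0.09884 V
V_2 = [(0.01636)(0) - (0.001613)(-0.00006667)]/D = 0.05648 V
V_th = V_2 - V_3 = 0.05648 - 0 = 0.05648 V
Step 2 — R_th: zero the source — replace V1 by a short circuit (node 3 merges into node 0) — and find the resistance seen between A (node 2) and B (node 0).
Reduce the network between node 2 (A) and node 0 (B) by series/parallel combination:
  Rp1 = R1 ‖ R3 (parallel, both between nodes 0 and 1) = 1/(1/6200 + 1/62) = 61.39 Ω
  Rs1 = R2 + Rp1 (series, joined only at node 1) = 15000 + 61.39 = 15060 Ω
  Rp2 = R4 ‖ Rs1 (parallel, both between nodes 0 and 2) = 1/(1/20000 + 1/15060) = 8591 Ω
R_th = 8.591 kΩ
I_n = V_th/R_th = 0.05648/8591 = 0.000006574 A, and R_n = R_th = 8.591 kΩ

Final answer: I_n = 6.574e-06 A, R_n = 8.591 kΩ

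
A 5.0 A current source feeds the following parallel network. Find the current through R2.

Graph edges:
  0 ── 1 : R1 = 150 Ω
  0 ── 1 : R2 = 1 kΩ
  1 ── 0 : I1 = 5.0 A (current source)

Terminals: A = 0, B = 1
All resistors sit directly between nodes 0 and 1, so they are in parallel and share one voltage V; the full source current 5 A splits among them.
1/R_par = 1/150 + 1/1000 = 0.007667 S  =>  R_par = 130.4 Ω
V = I × R_par = 5 × 130.4 = 652.2 V
I_R2 = V/R2 = 652.2/1000 = 0.6522 A

Final answer: 0.6522 A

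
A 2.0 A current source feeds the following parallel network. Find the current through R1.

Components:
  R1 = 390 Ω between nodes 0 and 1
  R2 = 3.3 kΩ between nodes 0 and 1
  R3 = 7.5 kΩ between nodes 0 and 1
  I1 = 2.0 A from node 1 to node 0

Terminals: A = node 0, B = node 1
All resistors sit directly between nodes 0 and 1, so they are in parallel and share one voltage V; the full source current 2 A splits among them.
1/R_par = 1/390 + 1/3300 + 1/7500 = 0.003 S  =>  R_par = 333.3 Ω
V = I × R_par = 2 × 333.3 = 666.6 V
I_R1 = V/R1 = 666.6/390 = 1.709 A

Final answer: 1.709 A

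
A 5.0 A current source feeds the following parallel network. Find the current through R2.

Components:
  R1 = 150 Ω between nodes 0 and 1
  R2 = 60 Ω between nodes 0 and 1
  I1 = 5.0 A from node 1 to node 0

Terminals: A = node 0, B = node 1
All resistors sit directly between nodes 0 and 1, so they are in parallel and share one voltage V; the full source current 5 A splits among them.
1/R_par = 1/150 + 1/60 = 0.02333 S  =>  R_par = 42.86 Ω
V = I × R_par = 5 × 42.86 = 214.3 V
I_R2 = V/R2 = 214.3/60 = 3.571 A

Final answer: 3.571 A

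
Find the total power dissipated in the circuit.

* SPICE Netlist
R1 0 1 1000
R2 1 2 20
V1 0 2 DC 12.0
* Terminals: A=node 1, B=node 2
Nodal analysis, taking node 2 as the 0 V reference.
Source V1 fixes V_0 = 12 V.
KCL at each unknown node (sum of currents leaving = 0; resistances in Ω):
  Node 1: (V_1 - 12)/1000 + (V_1 - 0)/20 = 0
Collecting terms: 0.051 × V_1 = 0.012  =>  V_1 = 0.2353 V
Power in each resistor, P = (ΔV)²/R:
  P_R1 = (12 - 0.2353)²/1000 = 0.1384 W
  P_R2 = (0.2353 - 0)²/20 = 0.002768 W
P_total = P_R1 + P_R2 = 0.1412 W

Final answer: 0.1412 W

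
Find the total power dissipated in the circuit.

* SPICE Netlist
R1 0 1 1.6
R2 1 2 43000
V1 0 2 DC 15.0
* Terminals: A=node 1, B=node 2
Nodal analysis, taking node 2 as the 0 V reference.
Source V1 fixes V_0 = 15 V.
KCL at each unknown node (sum of currents leaving = 0; resistances in Ω):
  Node 1: (V_1 - 15)/1.6 + (V_1 - 0)/43000 = 0
Collecting terms: 0.625 × V_1 = 9.375  =>  V_1 = 15 V
Power in each resistor, P = (ΔV)²/R:
  P_R1 = (15 - 15)²/1.6 = 0.0000001947 W
  P_R2 = (15 - 0)²/43000 = 0.005232 W
P_total = P_R1 + P_R2 = 0.005232 W

Final answer: 0.005232 W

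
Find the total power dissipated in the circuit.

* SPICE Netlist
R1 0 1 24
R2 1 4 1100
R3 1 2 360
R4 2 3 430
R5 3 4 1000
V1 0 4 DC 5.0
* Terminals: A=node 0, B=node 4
Nodal analysis, taking node 4 as the 0 V reference.
Source V1 fixes V_0 = 5 V.
KCL at each unknown node (sum of currents leaving = 0; resistances in Ω):
  Node 1: (V_1 - 5)/24 + (V_1 - 0)/1100 + (V_1 - V_2)/360 = 0
  Node 2: (V_2 - V_1)/360 + (V_2 - V_3)/430 = 0
  Node 3: (V_3 - V_2)/430 + (V_3 - 0)/1000 = 0
Collecting terms (coefficients in siemens):
  0.04535·V_1 - 0.002778·V_2 = 0.2083
  0.005103·V_2 - 0.002778·V_1 - 0.002326·V_3 = 0
  0.003326·V_3 - 0.002326·V_2 = 0
Solving these 3 simultaneous equations (Gaussian elimination) gives:
  V_1 = 4.83 V, V_2 = 3.858 V, V_3 = 2.698 V
Power in each resistor, P = (ΔV)²/R:
  P_R1 = (5 - 4.83)²/24 = 0.001206 W
  P_R2 = (4.83 - 0)²/1100 = 0.02121 W
  P_R3 = (4.83 - 3.858)²/360 = 0.002621 W
  P_R4 = (3.858 - 2.698)²/430 = 0.003131 W
  P_R5 = (2.698 - 0)²/1000 = 0.007281 W
P_total = P_R1 + P_R2 + P_R3 + P_R4 + P_R5 = 0.03545 W

Final answer: 0.03545 W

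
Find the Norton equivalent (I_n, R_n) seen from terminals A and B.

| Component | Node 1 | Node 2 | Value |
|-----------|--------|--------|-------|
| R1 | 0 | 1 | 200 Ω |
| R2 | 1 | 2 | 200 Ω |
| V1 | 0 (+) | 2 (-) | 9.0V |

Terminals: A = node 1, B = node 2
Find the Thévenin equivalent first; then I_n = V_th/R_th and R_n = R_th.
Step 1 — V_th is the open-circuit voltage V_A - V_B (nothing connected across the terminals).
Nodal analysis, taking node 2 as the 0 V reference.
Source V1 fixes V_0 = 9 V.
KCL at each unknown node (sum of currents leaving = 0; resistances in Ω):
  Node 1: (V_1 - 9)/200 + (V_1 - 0)/200 = 0
Collecting terms: 0.01 × V_1 = 0.045  =>  V_1 = 4.5 V
V_th = V_1 - V_2 = 4.5 - 0 = 4.5 V
Step 2 — R_th: zero the source — replace V1 by a short circuit (node 2 merges into node 0) — and find the resistance seen between A (node 1) and B (node 0).
Reduce the network between node 1 (A) and node 0 (B) by series/parallel combination:
  Rp1 = R1 ‖ R2 (parallel, both between nodes 0 and 1) = 1/(1/200 + 1/200) = 100 Ω
R_th = 100 Ω
I_n = V_th/R_th = 4.5/100 = 0.045 A, and R_n = R_th = 100 Ω

Final answer: I_n = 0.045 A, R_n = 100 Ω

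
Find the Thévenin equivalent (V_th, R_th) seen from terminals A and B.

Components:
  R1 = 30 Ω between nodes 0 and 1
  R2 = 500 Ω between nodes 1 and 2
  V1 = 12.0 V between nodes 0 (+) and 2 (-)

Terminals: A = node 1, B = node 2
Step 1 — V_th is the open-circuit voltage V_A - V_B (nothing connected across the terminals).
Nodal analysis, taking node 2 as the 0 V reference.
Source V1 fixes V_0 = 12 V.
KCL at each unknown node (sum of currents leaving = 0; resistances in Ω):
  Node 1: (V_1 - 12)/30 + (V_1 - 0)/500 = 0
Collecting terms: 0.03533 × V_1 = 0.4  =>  V_1 = 11.32 V
V_th = V_1 - V_2 = 11.32 - 0 = 11.32 V
Step 2 — R_th: zero the source — replace V1 by a short circuit (node 2 merges into node 0) — and find the resistance seen between A (node 1) and B (node 0).
Reduce the network between node 1 (A) and node 0 (B) by series/parallel combination:
  Rp1 = R1 ‖ R2 (parallel, both between nodes 0 and 1) = 1/(1/30 + 1/500) = 28.3 Ω
R_th = 28.3 Ω

Final answer: V_th = 11.32 V, R_th = 28.3 Ω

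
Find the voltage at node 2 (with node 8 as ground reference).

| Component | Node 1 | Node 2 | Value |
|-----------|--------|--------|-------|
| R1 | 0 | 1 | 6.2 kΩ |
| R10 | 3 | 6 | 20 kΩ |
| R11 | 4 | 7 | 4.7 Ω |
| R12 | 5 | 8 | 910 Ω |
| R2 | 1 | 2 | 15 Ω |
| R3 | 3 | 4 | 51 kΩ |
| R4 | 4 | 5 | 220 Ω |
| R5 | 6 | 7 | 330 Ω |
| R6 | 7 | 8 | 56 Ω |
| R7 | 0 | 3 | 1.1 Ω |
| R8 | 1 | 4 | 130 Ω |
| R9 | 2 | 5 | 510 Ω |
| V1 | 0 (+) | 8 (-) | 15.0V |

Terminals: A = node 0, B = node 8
Nodal analysis, taking node 8 as the 0 V reference.
Source V1 fixes V_0 = 15 V.
KCL at each unknown node (sum of currents leaving = 0; resistances in Ω):
  Node 1: (V_1 - 15)/6200 + (V_1 - V_2)/15 + (V_1 - V_4)/130 = 0
  Node 2: (V_2 - V_1)/15 + (V_2 - V_5)/510 = 0
  Node 3: (V_3 - V_4)/51000 + (V_3 - 15)/1.1 + (V_3 - V_6)/20000 = 0
  Node 4: (V_4 - V_3)/51000 + (V_4 - V_5)/220 + (V_4 - V_1)/130 + (V_4 - V_7)/4.7 = 0
  Node 5: (V_5 - V_4)/220 + (V_5 - V_2)/510 + (V_5 - 0)/910 = 0
  Node 6: (V_6 - V_7)/330 + (V_6 - V_3)/20000 = 0
  Node 7: (V_7 - V_6)/330 + (V_7 - 0)/56 + (V_7 - V_4)/4.7 = 0
Collecting terms (coefficients in siemens):
  0.07452·V_1 - 0.06667·V_2 - 0.007692·V_4 = 0.002419
  0.06863·V_2 - 0.06667·V_1 - 0.001961·V_5 = 0
  0.9092·V_3 - 0.00001961·V_4 - 0.00005·V_6 = 13.64
  0.225·V_4 - 0.007692·V_1 - 0.00001961·V_3 - 0.004545·V_5 - 0.2128·V_7 = 0
  0.007605·V_5 - 0.001961·V_2 - 0.004545·V_4 = 0
  0.00308·V_6 - 0.00005·V_3 - 0.00303·V_7 = 0
  0.2337·V_7 - 0.2128·V_4 - 0.00303·V_6 = 0
Solving these 7 simultaneous equations (Gaussian elimination) gives:
  V_1 = 0.4381 V, V_2 = 0.432 V, V_3 = 15 V, V_4 = 0.1862 V
  V_5 = 0.2227 V, V_6 = 0.4155 V, V_7 = 0.1749 V
The requested potential is V_2 = 0.432 V.

Final answer: V_2 = 0.432 V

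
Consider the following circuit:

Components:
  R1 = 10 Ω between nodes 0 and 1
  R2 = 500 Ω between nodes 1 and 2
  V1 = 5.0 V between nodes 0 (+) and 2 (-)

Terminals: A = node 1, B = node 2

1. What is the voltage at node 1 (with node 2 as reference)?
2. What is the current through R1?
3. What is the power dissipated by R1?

Nodal analysis, taking node 2 as the 0 V reference.
Source V1 fixes V_0 = 5 V.
KCL at each unknown node (sum of currents leaving = 0; resistances in Ω):
  Node 1: (V_1 - 5)/10 + (V_1 - 0)/500 = 0
Collecting terms: 0.102 × V_1 = 0.5  =>  V_1 = 4.902 V
Part 1:
  Read off the nodal solution: V_1 = 4.902 V
Part 2:
  I_R1 = (V_0 - V_1)/R1 = (5 - 4.902)/10 = 0.009804 A
  Magnitude: I_R1 = 0.009804 A
Part 3:
  I_R1 = (V_0 - V_1)/R1 = (5 - 4.902)/10 = 0.009804 A
  P_R1 = I_R1² × R1 = (0.009804)² × 10 = 0.0009612 W

Final answers:
1. V_1 = 4.902 V
2. I_R1 = 0.009804 A
3. P_R1 = 0.0009612 W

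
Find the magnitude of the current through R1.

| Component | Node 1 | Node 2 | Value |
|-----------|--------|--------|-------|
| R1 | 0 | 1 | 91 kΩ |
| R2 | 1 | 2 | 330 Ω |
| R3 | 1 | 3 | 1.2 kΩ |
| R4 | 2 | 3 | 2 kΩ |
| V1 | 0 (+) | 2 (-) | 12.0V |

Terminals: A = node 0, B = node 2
Nodal analysis, taking node 2 as the 0 V reference.
Source V1 fixes V_0 = 12 V.
KCL at each unknown node (sum of currents leaving = 0; resistances in Ω):
  Node 1: (V_1 - 12)/91000 + (V_1 - 0)/330 + (V_1 - V_3)/1200 = 0
  Node 3: (V_3 - V_1)/1200 + (V_3 - 0)/2000 = 0
Collecting terms (coefficients in siemens):
  0.003875·V_1 - 0.0008333·V_3 = 0.0001319
  0.001333·V_3 - 0.0008333·V_1 = 0
Determinant D = (0.003875)(0.001333) - (-0.0008333)(-0.0008333) = 0.000004472
V_1 = [(0.0001319)(0.001333) - (-0.0008333)(0)]/D = 0.03932 V
V_3 = [(0.003875)(0) - (0.0001319)(-0.0008333)]/D = 0.02457 V
I_R1 = (V_0 - V_1)/R1 = (12 - 0.03932)/91000 = 0.0001314 A
|I_R1| = 0.0001314 A

Final answer: |I_R1| = 0.0001314 A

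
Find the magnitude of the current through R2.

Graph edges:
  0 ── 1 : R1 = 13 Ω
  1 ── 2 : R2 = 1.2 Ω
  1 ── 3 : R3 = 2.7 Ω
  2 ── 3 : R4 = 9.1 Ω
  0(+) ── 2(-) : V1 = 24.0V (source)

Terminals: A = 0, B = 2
Nodal analysis, taking node 2 as the 0 V reference.
Source V1 fixes V_0 = 24 V.
KCL at each unknown node (sum of currents leaving = 0; resistances in Ω):
  Node 1: (V_1 - 24)/13 + (V_1 - 0)/1.2 + (V_1 - V_3)/2.7 = 0
  Node 3: (V_3 - V_1)/2.7 + (V_3 - 0)/9.1 = 0
Collecting terms (coefficients in siemens):
  1.281·V_1 - 0.3704·V_3 = 1.846
  0.4803·V_3 - 0.3704·V_1 = 0
Determinant D = (1.281)(0.4803) - (-0.3704)(-0.3704) = 0.4779
V_1 = [(1.846)(0.4803) - (-0.3704)(0)]/D = 1.855 V
V_3 = [(1.281)(0) - (1.846)(-0.3704)]/D = 1.431 V
I_R2 = (V_1 - V_2)/R2 = (1.855 - 0)/1.2 = 1.546 A
|I_R2| = 1.546 A

Final answer: |I_R2| = 1.546 A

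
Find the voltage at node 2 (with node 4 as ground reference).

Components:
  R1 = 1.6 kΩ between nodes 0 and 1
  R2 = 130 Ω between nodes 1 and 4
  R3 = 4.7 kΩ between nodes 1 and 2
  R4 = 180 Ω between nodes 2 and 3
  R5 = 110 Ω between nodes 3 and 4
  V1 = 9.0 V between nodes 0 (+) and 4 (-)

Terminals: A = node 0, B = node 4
Nodal analysis, taking node 4 as the 0 V reference.
Source V1 fixes V_0 = 9 V.
KCL at each unknown node (sum of currents leaving = 0; resistances in Ω):
  Node 1: (V_1 - 9)/1600 + (V_1 - 0)/130 + (V_1 - V_2)/4700 = 0
  Node 2: (V_2 - V_1)/4700 + (V_2 - V_3)/180 = 0
  Node 3: (V_3 - V_2)/180 + (V_3 - 0)/110 = 0
Collecting terms (coefficients in siemens):
  0.00853·V_1 - 0.0002128·V_2 = 0.005625
  0.005768·V_2 - 0.0002128·V_1 - 0.005556·V_3 = 0
  0.01465·V_3 - 0.005556·V_2 = 0
Solving these 3 simultaneous equations (Gaussian elimination) gives:
  V_1 = 0.6604 V, V_2 = 0.03838 V, V_3 = 0.01456 V
The requested potential is V_2 = 0.03838 V.

Final answer: V_2 = 0.03838 V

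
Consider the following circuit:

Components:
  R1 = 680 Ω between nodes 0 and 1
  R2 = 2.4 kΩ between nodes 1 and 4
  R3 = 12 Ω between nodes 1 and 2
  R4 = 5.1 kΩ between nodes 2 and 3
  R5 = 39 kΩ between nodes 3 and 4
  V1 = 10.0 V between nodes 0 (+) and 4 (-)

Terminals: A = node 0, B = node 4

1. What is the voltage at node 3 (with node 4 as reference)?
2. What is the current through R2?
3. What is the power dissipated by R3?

Nodal analysis, taking node 4 as the 0 V reference.
Source V1 fixes V_0 = 10 V.
KCL at each unknown node (sum of currents leaving = 0; resistances in Ω):
  Node 1: (V_1 - 10)/680 + (V_1 - 0)/2400 + (V_1 - V_2)/12 = 0
  Node 2: (V_2 - V_1)/12 + (V_2 - V_3)/5100 = 0
  Node 3: (V_3 - V_2)/5100 + (V_3 - 0)/39000 = 0
Collecting terms (coefficients in siemens):
  0.08522·V_1 - 0.08333·V_2 = 0.01471
  0.08353·V_2 - 0.08333·V_1 - 0.0001961·V_3 = 0
  0.0002217·V_3 - 0.0001961·V_2 = 0
Solving these 3 simultaneous equations (Gaussian elimination) gives:
  V_1 = 7.7 V, V_2 = 7.698 V, V_3 = 6.807 V
Part 1:
  Read off the nodal solution: V_3 = 6.807 V
Part 2:
  I_R2 = (V_1 - V_4)/R2 = (7.7 - 0)/2400 = 0.003208 A
  Magnitude: I_R2 = 0.003208 A
Part 3:
  I_R3 = (V_1 - V_2)/R3 = (7.7 - 7.698)/12 = 0.0001745 A
  P_R3 = I_R3² × R3 = (0.0001745)² × 12 = 0.0000003656 W

Final answers:
1. V_3 = 6.807 V
2. I_R2 = 0.003208 A
3. P_R3 = 3.656e-07 W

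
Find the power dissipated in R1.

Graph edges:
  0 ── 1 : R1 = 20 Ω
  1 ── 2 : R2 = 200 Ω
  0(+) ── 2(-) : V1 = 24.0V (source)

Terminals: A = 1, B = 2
Nodal analysis, taking node 2 as the 0 V reference.
Source V1 fixes V_0 = 24 V.
KCL at each unknown node (sum of currents leaving = 0; resistances in Ω):
  Node 1: (V_1 - 24)/20 + (V_1 - 0)/200 = 0
Collecting terms: 0.055 × V_1 = 1.2  =>  V_1 = 21.82 V
I_R1 = (V_0 - V_1)/R1 = (24 - 21.82)/20 = 0.1091 A
P_R1 = I_R1² × R1 = (0.1091)² × 20 = 0.238 W

Final answer: 0.238 W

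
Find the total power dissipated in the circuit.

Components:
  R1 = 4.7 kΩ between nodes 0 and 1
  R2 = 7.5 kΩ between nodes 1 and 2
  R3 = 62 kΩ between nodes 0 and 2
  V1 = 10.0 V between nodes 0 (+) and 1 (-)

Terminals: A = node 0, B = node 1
Nodal analysis, taking node 1 as the 0 V reference.
Source V1 fixes V_0 = 10 V.
KCL at each unknown node (sum of currents leaving = 0; resistances in Ω):
  Node 2: (V_2 - 0)/7500 + (V_2 - 10)/62000 = 0
Collecting terms: 0.0001495 × V_2 = 0.0001613  =>  V_2 = 1.079 V
Power in each resistor, P = (ΔV)²/R:
  P_R1 = (10 - 0)²/4700 = 0.02128 W
  P_R2 = (0 - 1.079)²/7500 = 0.0001553 W
  P_R3 = (10 - 1.079)²/62000 = 0.001284 W
P_total = P_R1 + P_R2 + P_R3 = 0.02272 W

Final answer: 0.02272 W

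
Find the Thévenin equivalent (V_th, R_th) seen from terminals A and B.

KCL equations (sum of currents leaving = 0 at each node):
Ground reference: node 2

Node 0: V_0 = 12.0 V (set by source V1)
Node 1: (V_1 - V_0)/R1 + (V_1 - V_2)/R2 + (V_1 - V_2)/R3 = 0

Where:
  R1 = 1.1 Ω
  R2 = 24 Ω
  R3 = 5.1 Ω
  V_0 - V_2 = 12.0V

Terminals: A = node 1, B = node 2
Step 1 — V_th is the open-circuit voltage V_A - V_B (nothing connected across the terminals).
Nodal analysis, taking node 2 as the 0 V reference.
Source V1 fixes V_0 = 12 V.
KCL at each unknown node (sum of currents leaving = 0; resistances in Ω):
  Node 1: (V_1 - 12)/1.1 + (V_1 - 0)/24 + (V_1 - 0)/5.1 = 0
Collecting terms: 1.147 × V_1 = 10.91  =>  V_1 = 9.512 V
V_th = V_1 - V_2 = 9.512 - 0 = 9.512 V
Step 2 — R_th: zero the source — replace V1 by a short circuit (node 2 merges into node 0) — and find the resistance seen between A (node 1) and B (node 0).
Reduce the network between node 1 (A) and node 0 (B) by series/parallel combination:
  Rp1 = R1 ‖ R2 ‖ R3 (parallel, all between nodes 0 and 1) = 1/(1/1.1 + 1/24 + 1/5.1) = 0.872 Ω
R_th = 0.872 Ω

Final answer: V_th = 9.512 V, R_th = 0.872 Ω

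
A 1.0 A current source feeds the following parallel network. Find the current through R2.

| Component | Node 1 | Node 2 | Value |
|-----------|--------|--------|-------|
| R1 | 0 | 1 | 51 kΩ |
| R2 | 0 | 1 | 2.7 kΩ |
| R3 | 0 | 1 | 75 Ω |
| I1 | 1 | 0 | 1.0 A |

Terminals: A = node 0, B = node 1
All resistors sit directly between nodes 0 and 1, so they are in parallel and share one voltage V; the full source current 1 A splits among them.
1/R_par = 1/51000 + 1/2700 + 1/75 = 0.01372 S  =>  R_par = 72.87 Ω
V = I × R_par = 1 × 72.87 = 72.87 V
I_R2 = V/R2 = 72.87/2700 = 0.02699 A

Final answer: 0.02699 A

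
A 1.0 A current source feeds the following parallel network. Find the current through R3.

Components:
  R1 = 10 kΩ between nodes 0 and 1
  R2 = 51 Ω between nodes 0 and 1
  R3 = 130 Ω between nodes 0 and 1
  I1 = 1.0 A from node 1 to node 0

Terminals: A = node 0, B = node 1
All resistors sit directly between nodes 0 and 1, so they are in parallel and share one voltage V; the full source current 1 A splits among them.
1/R_par = 1/10000 + 1/51 + 1/130 = 0.0274 S  =>  R_par = 36.5 Ω
V = I × R_par = 1 × 36.5 = 36.5 V
I_R3 = V/R3 = 36.5/130 = 0.2807 A

Final answer: 0.2807 A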